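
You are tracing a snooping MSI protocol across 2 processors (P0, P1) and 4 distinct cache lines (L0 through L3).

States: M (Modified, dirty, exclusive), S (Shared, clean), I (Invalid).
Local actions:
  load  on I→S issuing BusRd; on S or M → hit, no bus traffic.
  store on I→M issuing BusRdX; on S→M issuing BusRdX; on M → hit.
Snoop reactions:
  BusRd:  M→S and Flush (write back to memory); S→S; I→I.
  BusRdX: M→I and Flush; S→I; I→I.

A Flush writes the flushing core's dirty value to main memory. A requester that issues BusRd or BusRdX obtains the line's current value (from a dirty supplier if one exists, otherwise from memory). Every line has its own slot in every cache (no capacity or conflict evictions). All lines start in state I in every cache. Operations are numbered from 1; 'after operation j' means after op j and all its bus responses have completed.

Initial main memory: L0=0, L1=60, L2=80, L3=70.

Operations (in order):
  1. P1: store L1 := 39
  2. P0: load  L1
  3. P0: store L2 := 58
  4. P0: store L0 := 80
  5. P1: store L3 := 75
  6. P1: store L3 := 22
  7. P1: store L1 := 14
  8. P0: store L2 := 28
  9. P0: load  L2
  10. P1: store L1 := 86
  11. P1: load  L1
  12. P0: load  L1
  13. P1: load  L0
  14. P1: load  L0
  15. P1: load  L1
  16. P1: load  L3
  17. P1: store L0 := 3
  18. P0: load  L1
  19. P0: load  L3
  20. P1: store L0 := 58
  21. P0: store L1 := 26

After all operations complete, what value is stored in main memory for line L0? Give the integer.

  op1 P1: store L1 := 39 → I/M on L1; bus BusRdX; mem=60
  op2 P0: load  L1 → S/S on L1; bus BusRd Flush; mem=39
  op3 P0: store L2 := 58 → M/I on L2; bus BusRdX; mem=80
  op4 P0: store L0 := 80 → M/I on L0; bus BusRdX; mem=0
  op5 P1: store L3 := 75 → I/M on L3; bus BusRdX; mem=70
  op6 P1: store L3 := 22 → I/M on L3; bus (none); mem=70
  op7 P1: store L1 := 14 → I/M on L1; bus BusRdX; mem=39
  op8 P0: store L2 := 28 → M/I on L2; bus (none); mem=80
  op9 P0: load  L2 → M/I on L2; bus (none); mem=80
  op10 P1: store L1 := 86 → I/M on L1; bus (none); mem=39
  op11 P1: load  L1 → I/M on L1; bus (none); mem=39
  op12 P0: load  L1 → S/S on L1; bus BusRd Flush; mem=86
  op13 P1: load  L0 → S/S on L0; bus BusRd Flush; mem=80
  op14 P1: load  L0 → S/S on L0; bus (none); mem=80
  op15 P1: load  L1 → S/S on L1; bus (none); mem=86
  op16 P1: load  L3 → I/M on L3; bus (none); mem=70
  op17 P1: store L0 := 3 → I/M on L0; bus BusRdX; mem=80
  op18 P0: load  L1 → S/S on L1; bus (none); mem=86
  op19 P0: load  L3 → S/S on L3; bus BusRd Flush; mem=22
  op20 P1: store L0 := 58 → I/M on L0; bus (none); mem=80
  op21 P0: store L1 := 26 → M/I on L1; bus BusRdX; mem=86

memory[L0] = 80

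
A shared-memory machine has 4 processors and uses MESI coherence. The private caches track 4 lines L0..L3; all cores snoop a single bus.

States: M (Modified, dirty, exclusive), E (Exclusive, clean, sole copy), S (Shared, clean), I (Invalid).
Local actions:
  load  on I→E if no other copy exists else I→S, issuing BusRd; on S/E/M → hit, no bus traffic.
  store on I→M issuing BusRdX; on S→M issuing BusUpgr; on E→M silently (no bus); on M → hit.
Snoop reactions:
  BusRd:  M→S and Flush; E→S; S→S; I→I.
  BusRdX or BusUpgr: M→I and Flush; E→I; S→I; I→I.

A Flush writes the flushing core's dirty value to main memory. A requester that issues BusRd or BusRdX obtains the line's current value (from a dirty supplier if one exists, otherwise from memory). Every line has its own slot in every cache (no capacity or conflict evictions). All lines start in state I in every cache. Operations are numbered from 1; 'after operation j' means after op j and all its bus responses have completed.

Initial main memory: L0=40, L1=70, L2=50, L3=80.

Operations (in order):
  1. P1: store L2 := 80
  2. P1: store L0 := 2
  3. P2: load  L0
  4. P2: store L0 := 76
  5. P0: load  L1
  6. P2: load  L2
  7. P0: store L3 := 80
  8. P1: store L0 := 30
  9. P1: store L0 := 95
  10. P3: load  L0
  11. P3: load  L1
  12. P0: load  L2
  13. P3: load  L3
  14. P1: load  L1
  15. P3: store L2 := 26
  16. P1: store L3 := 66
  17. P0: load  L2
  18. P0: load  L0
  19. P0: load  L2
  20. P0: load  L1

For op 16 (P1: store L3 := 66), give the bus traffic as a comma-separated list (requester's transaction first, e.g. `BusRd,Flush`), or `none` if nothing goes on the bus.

step 1: P1: store L2 := 80  ⟶  IMII  (L2)  txn=BusRdX  M[L2]=50
step 2: P1: store L0 := 2  ⟶  IMII  (L0)  txn=BusRdX  M[L0]=40
step 3: P2: load  L0  ⟶  ISSI  (L0)  txn=BusRd+Flush  M[L0]=2
step 4: P2: store L0 := 76  ⟶  IIMI  (L0)  txn=BusUpgr  M[L0]=2
step 5: P0: load  L1  ⟶  EIII  (L1)  txn=BusRd  M[L1]=70
step 6: P2: load  L2  ⟶  ISSI  (L2)  txn=BusRd+Flush  M[L2]=80
step 7: P0: store L3 := 80  ⟶  MIII  (L3)  txn=BusRdX  M[L3]=80
step 8: P1: store L0 := 30  ⟶  IMII  (L0)  txn=BusRdX+Flush  M[L0]=76
step 9: P1: store L0 := 95  ⟶  IMII  (L0)  txn=∅  M[L0]=76
step 10: P3: load  L0  ⟶  ISIS  (L0)  txn=BusRd+Flush  M[L0]=95
step 11: P3: load  L1  ⟶  SIIS  (L1)  txn=BusRd  M[L1]=70
step 12: P0: load  L2  ⟶  SSSI  (L2)  txn=BusRd  M[L2]=80
step 13: P3: load  L3  ⟶  SIIS  (L3)  txn=BusRd+Flush  M[L3]=80
step 14: P1: load  L1  ⟶  SSIS  (L1)  txn=BusRd  M[L1]=70
step 15: P3: store L2 := 26  ⟶  IIIM  (L2)  txn=BusRdX  M[L2]=80
step 16: P1: store L3 := 66  ⟶  IMII  (L3)  txn=BusRdX  M[L3]=80
step 17: P0: load  L2  ⟶  SIIS  (L2)  txn=BusRd+Flush  M[L2]=26
step 18: P0: load  L0  ⟶  SSIS  (L0)  txn=BusRd  M[L0]=95
step 19: P0: load  L2  ⟶  SIIS  (L2)  txn=∅  M[L2]=26
step 20: P0: load  L1  ⟶  SSIS  (L1)  txn=∅  M[L1]=70

bus = BusRdX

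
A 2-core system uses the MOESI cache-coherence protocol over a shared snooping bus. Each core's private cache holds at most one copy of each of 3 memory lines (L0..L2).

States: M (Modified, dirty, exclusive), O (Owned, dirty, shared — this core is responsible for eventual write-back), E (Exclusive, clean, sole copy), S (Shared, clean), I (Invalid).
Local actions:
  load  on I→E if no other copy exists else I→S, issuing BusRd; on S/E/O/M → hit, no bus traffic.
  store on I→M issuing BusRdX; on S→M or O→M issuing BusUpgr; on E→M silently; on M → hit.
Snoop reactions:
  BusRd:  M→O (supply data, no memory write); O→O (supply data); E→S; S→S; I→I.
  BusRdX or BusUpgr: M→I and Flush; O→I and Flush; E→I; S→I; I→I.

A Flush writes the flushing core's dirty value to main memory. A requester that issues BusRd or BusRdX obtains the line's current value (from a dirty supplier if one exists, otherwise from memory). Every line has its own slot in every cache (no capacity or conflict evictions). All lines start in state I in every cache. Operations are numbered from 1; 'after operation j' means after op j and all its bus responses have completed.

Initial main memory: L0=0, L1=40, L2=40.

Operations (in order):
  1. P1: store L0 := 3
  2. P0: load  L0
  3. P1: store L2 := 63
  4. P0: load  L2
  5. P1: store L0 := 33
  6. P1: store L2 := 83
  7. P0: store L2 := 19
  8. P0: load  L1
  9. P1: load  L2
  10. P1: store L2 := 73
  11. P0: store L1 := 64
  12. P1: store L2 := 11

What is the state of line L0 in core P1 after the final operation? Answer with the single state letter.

state = M

1. P1: store L0 := 3  bus=[BusRdX]  L0: P0=I P1=M  mem[L0]=0
2. P0: load  L0  bus=[BusRd]  L0: P0=S P1=O  mem[L0]=0
3. P1: store L2 := 63  bus=[BusRdX]  L2: P0=I P1=M  mem[L2]=40
4. P0: load  L2  bus=[BusRd]  L2: P0=S P1=O  mem[L2]=40
5. P1: store L0 := 33  bus=[BusUpgr]  L0: P0=I P1=M  mem[L0]=0
6. P1: store L2 := 83  bus=[BusUpgr]  L2: P0=I P1=M  mem[L2]=40
7. P0: store L2 := 19  bus=[BusRdX,Flush]  L2: P0=M P1=I  mem[L2]=83
8. P0: load  L1  bus=[BusRd]  L1: P0=E P1=I  mem[L1]=40
9. P1: load  L2  bus=[BusRd]  L2: P0=O P1=S  mem[L2]=83
10. P1: store L2 := 73  bus=[BusUpgr,Flush]  L2: P0=I P1=M  mem[L2]=19
11. P0: store L1 := 64  bus=[-]  L1: P0=M P1=I  mem[L1]=40
12. P1: store L2 := 11  bus=[-]  L2: P0=I P1=M  mem[L2]=19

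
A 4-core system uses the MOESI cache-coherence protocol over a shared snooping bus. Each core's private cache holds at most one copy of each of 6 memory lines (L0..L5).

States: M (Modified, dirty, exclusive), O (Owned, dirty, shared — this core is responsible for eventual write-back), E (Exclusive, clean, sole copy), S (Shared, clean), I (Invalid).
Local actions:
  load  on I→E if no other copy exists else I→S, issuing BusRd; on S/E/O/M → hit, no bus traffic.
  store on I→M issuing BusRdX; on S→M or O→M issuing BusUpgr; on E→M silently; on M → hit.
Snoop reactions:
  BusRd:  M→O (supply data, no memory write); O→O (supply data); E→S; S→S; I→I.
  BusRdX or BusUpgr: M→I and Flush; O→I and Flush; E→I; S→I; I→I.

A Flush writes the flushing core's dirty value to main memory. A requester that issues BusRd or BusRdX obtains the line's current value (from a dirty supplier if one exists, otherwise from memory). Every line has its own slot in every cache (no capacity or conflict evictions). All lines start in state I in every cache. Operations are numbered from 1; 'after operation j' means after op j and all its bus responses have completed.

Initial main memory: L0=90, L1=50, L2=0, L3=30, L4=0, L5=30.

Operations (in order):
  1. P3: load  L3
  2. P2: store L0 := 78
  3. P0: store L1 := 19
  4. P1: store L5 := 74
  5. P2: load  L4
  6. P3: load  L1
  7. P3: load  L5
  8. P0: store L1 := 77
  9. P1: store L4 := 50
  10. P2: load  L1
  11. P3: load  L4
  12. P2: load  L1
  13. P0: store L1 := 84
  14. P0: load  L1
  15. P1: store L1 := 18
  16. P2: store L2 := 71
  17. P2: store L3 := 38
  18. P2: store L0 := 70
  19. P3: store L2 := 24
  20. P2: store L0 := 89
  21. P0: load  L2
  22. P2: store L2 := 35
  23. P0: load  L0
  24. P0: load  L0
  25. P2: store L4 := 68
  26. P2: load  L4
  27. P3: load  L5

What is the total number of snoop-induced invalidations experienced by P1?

invalidations = 1

  op1 P3: load  L3 → I/I/I/E on L3; bus BusRd; mem=30
  op2 P2: store L0 := 78 → I/I/M/I on L0; bus BusRdX; mem=90
  op3 P0: store L1 := 19 → M/I/I/I on L1; bus BusRdX; mem=50
  op4 P1: store L5 := 74 → I/M/I/I on L5; bus BusRdX; mem=30
  op5 P2: load  L4 → I/I/E/I on L4; bus BusRd; mem=0
  op6 P3: load  L1 → O/I/I/S on L1; bus BusRd; mem=50
  op7 P3: load  L5 → I/O/I/S on L5; bus BusRd; mem=30
  op8 P0: store L1 := 77 → M/I/I/I on L1; bus BusUpgr; mem=50
  op9 P1: store L4 := 50 → I/M/I/I on L4; bus BusRdX; mem=0
  op10 P2: load  L1 → O/I/S/I on L1; bus BusRd; mem=50
  op11 P3: load  L4 → I/O/I/S on L4; bus BusRd; mem=0
  op12 P2: load  L1 → O/I/S/I on L1; bus (none); mem=50
  op13 P0: store L1 := 84 → M/I/I/I on L1; bus BusUpgr; mem=50
  op14 P0: load  L1 → M/I/I/I on L1; bus (none); mem=50
  op15 P1: store L1 := 18 → I/M/I/I on L1; bus BusRdX Flush; mem=84
  op16 P2: store L2 := 71 → I/I/M/I on L2; bus BusRdX; mem=0
  op17 P2: store L3 := 38 → I/I/M/I on L3; bus BusRdX; mem=30
  op18 P2: store L0 := 70 → I/I/M/I on L0; bus (none); mem=90
  op19 P3: store L2 := 24 → I/I/I/M on L2; bus BusRdX Flush; mem=71
  op20 P2: store L0 := 89 → I/I/M/I on L0; bus (none); mem=90
  op21 P0: load  L2 → S/I/I/O on L2; bus BusRd; mem=71
  op22 P2: store L2 := 35 → I/I/M/I on L2; bus BusRdX Flush; mem=24
  op23 P0: load  L0 → S/I/O/I on L0; bus BusRd; mem=90
  op24 P0: load  L0 → S/I/O/I on L0; bus (none); mem=90
  op25 P2: store L4 := 68 → I/I/M/I on L4; bus BusRdX Flush; mem=50
  op26 P2: load  L4 → I/I/M/I on L4; bus (none); mem=50
  op27 P3: load  L5 → I/O/I/S on L5; bus (none); mem=30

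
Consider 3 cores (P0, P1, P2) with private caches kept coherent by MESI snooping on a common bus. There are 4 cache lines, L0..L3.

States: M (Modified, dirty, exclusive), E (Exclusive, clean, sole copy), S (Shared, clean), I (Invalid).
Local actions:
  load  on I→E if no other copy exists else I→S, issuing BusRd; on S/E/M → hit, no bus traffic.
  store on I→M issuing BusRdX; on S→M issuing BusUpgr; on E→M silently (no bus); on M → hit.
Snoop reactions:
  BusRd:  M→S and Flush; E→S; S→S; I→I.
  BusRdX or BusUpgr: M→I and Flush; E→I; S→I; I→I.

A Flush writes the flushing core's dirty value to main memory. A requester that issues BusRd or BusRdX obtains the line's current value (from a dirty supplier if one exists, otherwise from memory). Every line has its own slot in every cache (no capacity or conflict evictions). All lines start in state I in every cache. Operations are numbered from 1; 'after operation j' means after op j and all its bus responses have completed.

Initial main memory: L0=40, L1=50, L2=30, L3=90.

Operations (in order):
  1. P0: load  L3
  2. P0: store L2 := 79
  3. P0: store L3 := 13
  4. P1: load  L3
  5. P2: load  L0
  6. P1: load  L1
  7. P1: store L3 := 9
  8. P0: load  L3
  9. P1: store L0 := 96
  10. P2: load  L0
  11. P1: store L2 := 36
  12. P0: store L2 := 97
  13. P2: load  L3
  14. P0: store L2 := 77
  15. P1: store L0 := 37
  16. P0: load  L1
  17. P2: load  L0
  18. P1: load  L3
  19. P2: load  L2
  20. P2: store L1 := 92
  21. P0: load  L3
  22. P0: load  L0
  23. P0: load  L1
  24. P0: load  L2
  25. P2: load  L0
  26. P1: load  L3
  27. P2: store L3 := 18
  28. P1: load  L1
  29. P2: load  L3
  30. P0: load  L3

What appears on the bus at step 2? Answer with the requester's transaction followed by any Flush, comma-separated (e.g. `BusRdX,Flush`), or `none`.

[1] P0: load  L3 | P0:E(90), P1:I, P2:I | bus: BusRd
[2] P0: store L2 := 79 | P0:M(79), P1:I, P2:I | bus: BusRdX
[3] P0: store L3 := 13 | P0:M(13), P1:I, P2:I | bus: none
[4] P1: load  L3 | P0:S(13), P1:S(13), P2:I | bus: BusRd,Flush
[5] P2: load  L0 | P0:I, P1:I, P2:E(40) | bus: BusRd
[6] P1: load  L1 | P0:I, P1:E(50), P2:I | bus: BusRd
[7] P1: store L3 := 9 | P0:I, P1:M(9), P2:I | bus: BusUpgr
[8] P0: load  L3 | P0:S(9), P1:S(9), P2:I | bus: BusRd,Flush
[9] P1: store L0 := 96 | P0:I, P1:M(96), P2:I | bus: BusRdX
[10] P2: load  L0 | P0:I, P1:S(96), P2:S(96) | bus: BusRd,Flush
[11] P1: store L2 := 36 | P0:I, P1:M(36), P2:I | bus: BusRdX,Flush
[12] P0: store L2 := 97 | P0:M(97), P1:I, P2:I | bus: BusRdX,Flush
[13] P2: load  L3 | P0:S(9), P1:S(9), P2:S(9) | bus: BusRd
[14] P0: store L2 := 77 | P0:M(77), P1:I, P2:I | bus: none
[15] P1: store L0 := 37 | P0:I, P1:M(37), P2:I | bus: BusUpgr
[16] P0: load  L1 | P0:S(50), P1:S(50), P2:I | bus: BusRd
[17] P2: load  L0 | P0:I, P1:S(37), P2:S(37) | bus: BusRd,Flush
[18] P1: load  L3 | P0:S(9), P1:S(9), P2:S(9) | bus: none
[19] P2: load  L2 | P0:S(77), P1:I, P2:S(77) | bus: BusRd,Flush
[20] P2: store L1 := 92 | P0:I, P1:I, P2:M(92) | bus: BusRdX
[21] P0: load  L3 | P0:S(9), P1:S(9), P2:S(9) | bus: none
[22] P0: load  L0 | P0:S(37), P1:S(37), P2:S(37) | bus: BusRd
[23] P0: load  L1 | P0:S(92), P1:I, P2:S(92) | bus: BusRd,Flush
[24] P0: load  L2 | P0:S(77), P1:I, P2:S(77) | bus: none
[25] P2: load  L0 | P0:S(37), P1:S(37), P2:S(37) | bus: none
[26] P1: load  L3 | P0:S(9), P1:S(9), P2:S(9) | bus: none
[27] P2: store L3 := 18 | P0:I, P1:I, P2:M(18) | bus: BusUpgr
[28] P1: load  L1 | P0:S(92), P1:S(92), P2:S(92) | bus: BusRd
[29] P2: load  L3 | P0:I, P1:I, P2:M(18) | bus: none
[30] P0: load  L3 | P0:S(18), P1:I, P2:S(18) | bus: BusRd,Flush

bus = BusRdX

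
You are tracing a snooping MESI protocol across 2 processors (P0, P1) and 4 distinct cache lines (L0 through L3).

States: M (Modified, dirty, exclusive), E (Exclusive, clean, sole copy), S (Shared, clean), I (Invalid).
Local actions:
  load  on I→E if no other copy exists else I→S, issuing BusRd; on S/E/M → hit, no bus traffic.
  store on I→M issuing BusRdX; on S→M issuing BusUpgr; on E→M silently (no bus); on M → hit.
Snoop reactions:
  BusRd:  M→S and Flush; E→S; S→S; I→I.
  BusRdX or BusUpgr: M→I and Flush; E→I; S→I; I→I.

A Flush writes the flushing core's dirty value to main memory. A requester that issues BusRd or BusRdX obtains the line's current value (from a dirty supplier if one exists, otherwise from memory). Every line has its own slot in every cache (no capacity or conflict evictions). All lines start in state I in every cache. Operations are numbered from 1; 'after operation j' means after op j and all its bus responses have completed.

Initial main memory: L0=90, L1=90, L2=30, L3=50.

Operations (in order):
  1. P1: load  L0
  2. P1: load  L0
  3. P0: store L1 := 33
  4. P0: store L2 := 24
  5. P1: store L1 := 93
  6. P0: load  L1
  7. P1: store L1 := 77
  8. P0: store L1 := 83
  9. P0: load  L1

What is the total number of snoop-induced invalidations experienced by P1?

invalidations = 1

[1] P1: load  L0 | P0:I, P1:E(90) | bus: BusRd
[2] P1: load  L0 | P0:I, P1:E(90) | bus: none
[3] P0: store L1 := 33 | P0:M(33), P1:I | bus: BusRdX
[4] P0: store L2 := 24 | P0:M(24), P1:I | bus: BusRdX
[5] P1: store L1 := 93 | P0:I, P1:M(93) | bus: BusRdX,Flush
[6] P0: load  L1 | P0:S(93), P1:S(93) | bus: BusRd,Flush
[7] P1: store L1 := 77 | P0:I, P1:M(77) | bus: BusUpgr
[8] P0: store L1 := 83 | P0:M(83), P1:I | bus: BusRdX,Flush
[9] P0: load  L1 | P0:M(83), P1:I | bus: none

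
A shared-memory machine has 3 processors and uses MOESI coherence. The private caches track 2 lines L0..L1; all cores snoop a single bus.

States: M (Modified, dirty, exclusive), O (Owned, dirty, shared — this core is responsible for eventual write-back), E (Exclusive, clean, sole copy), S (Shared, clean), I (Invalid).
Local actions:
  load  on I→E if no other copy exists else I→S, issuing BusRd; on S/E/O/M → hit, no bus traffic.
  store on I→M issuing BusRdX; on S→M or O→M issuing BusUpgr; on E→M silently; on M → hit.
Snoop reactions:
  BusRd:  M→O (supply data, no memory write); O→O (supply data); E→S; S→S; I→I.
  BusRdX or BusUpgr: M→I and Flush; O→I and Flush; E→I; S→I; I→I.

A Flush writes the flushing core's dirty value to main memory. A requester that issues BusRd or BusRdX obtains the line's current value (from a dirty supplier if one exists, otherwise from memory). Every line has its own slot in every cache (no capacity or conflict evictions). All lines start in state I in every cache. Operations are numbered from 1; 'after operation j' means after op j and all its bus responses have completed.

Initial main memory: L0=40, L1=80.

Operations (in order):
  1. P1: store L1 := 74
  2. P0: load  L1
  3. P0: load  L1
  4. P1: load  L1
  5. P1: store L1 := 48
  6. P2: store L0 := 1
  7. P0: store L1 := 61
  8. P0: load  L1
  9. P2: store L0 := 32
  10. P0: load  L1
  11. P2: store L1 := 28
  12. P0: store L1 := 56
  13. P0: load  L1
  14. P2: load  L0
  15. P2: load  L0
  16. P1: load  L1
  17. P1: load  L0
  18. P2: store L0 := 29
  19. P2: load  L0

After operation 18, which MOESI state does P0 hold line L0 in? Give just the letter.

[1] P1: store L1 := 74 | P0:I, P1:M(74), P2:I | bus: BusRdX
[2] P0: load  L1 | P0:S(74), P1:O(74), P2:I | bus: BusRd
[3] P0: load  L1 | P0:S(74), P1:O(74), P2:I | bus: none
[4] P1: load  L1 | P0:S(74), P1:O(74), P2:I | bus: none
[5] P1: store L1 := 48 | P0:I, P1:M(48), P2:I | bus: BusUpgr
[6] P2: store L0 := 1 | P0:I, P1:I, P2:M(1) | bus: BusRdX
[7] P0: store L1 := 61 | P0:M(61), P1:I, P2:I | bus: BusRdX,Flush
[8] P0: load  L1 | P0:M(61), P1:I, P2:I | bus: none
[9] P2: store L0 := 32 | P0:I, P1:I, P2:M(32) | bus: none
[10] P0: load  L1 | P0:M(61), P1:I, P2:I | bus: none
[11] P2: store L1 := 28 | P0:I, P1:I, P2:M(28) | bus: BusRdX,Flush
[12] P0: store L1 := 56 | P0:M(56), P1:I, P2:I | bus: BusRdX,Flush
[13] P0: load  L1 | P0:M(56), P1:I, P2:I | bus: none
[14] P2: load  L0 | P0:I, P1:I, P2:M(32) | bus: none
[15] P2: load  L0 | P0:I, P1:I, P2:M(32) | bus: none
[16] P1: load  L1 | P0:O(56), P1:S(56), P2:I | bus: BusRd
[17] P1: load  L0 | P0:I, P1:S(32), P2:O(32) | bus: BusRd
[18] P2: store L0 := 29 | P0:I, P1:I, P2:M(29) | bus: BusUpgr
[19] P2: load  L0 | P0:I, P1:I, P2:M(29) | bus: none

state = I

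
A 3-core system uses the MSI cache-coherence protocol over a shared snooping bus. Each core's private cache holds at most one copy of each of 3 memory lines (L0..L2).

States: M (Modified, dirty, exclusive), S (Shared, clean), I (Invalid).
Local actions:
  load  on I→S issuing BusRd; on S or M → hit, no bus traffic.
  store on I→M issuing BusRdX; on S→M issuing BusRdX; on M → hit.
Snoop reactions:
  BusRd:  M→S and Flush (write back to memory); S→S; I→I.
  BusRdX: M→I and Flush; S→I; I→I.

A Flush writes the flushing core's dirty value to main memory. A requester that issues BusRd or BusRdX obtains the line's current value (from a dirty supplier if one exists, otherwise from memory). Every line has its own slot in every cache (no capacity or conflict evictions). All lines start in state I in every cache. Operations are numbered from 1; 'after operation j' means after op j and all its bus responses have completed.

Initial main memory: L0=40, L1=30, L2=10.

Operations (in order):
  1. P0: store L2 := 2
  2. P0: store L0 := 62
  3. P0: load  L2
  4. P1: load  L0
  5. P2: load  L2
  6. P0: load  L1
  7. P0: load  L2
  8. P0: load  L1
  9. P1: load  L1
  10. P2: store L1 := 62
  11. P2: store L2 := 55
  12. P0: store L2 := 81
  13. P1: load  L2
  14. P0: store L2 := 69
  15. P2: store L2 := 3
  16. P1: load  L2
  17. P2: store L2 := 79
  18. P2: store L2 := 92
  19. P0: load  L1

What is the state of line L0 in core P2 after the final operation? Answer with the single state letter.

step 1: P0: store L2 := 2  ⟶  MII  (L2)  txn=BusRdX  M[L2]=10
step 2: P0: store L0 := 62  ⟶  MII  (L0)  txn=BusRdX  M[L0]=40
step 3: P0: load  L2  ⟶  MII  (L2)  txn=∅  M[L2]=10
step 4: P1: load  L0  ⟶  SSI  (L0)  txn=BusRd+Flush  M[L0]=62
step 5: P2: load  L2  ⟶  SIS  (L2)  txn=BusRd+Flush  M[L2]=2
step 6: P0: load  L1  ⟶  SII  (L1)  txn=BusRd  M[L1]=30
step 7: P0: load  L2  ⟶  SIS  (L2)  txn=∅  M[L2]=2
step 8: P0: load  L1  ⟶  SII  (L1)  txn=∅  M[L1]=30
step 9: P1: load  L1  ⟶  SSI  (L1)  txn=BusRd  M[L1]=30
step 10: P2: store L1 := 62  ⟶  IIM  (L1)  txn=BusRdX  M[L1]=30
step 11: P2: store L2 := 55  ⟶  IIM  (L2)  txn=BusRdX  M[L2]=2
step 12: P0: store L2 := 81  ⟶  MII  (L2)  txn=BusRdX+Flush  M[L2]=55
step 13: P1: load  L2  ⟶  SSI  (L2)  txn=BusRd+Flush  M[L2]=81
step 14: P0: store L2 := 69  ⟶  MII  (L2)  txn=BusRdX  M[L2]=81
step 15: P2: store L2 := 3  ⟶  IIM  (L2)  txn=BusRdX+Flush  M[L2]=69
step 16: P1: load  L2  ⟶  ISS  (L2)  txn=BusRd+Flush  M[L2]=3
step 17: P2: store L2 := 79  ⟶  IIM  (L2)  txn=BusRdX  M[L2]=3
step 18: P2: store L2 := 92  ⟶  IIM  (L2)  txn=∅  M[L2]=3
step 19: P0: load  L1  ⟶  SIS  (L1)  txn=BusRd+Flush  M[L1]=62

state = I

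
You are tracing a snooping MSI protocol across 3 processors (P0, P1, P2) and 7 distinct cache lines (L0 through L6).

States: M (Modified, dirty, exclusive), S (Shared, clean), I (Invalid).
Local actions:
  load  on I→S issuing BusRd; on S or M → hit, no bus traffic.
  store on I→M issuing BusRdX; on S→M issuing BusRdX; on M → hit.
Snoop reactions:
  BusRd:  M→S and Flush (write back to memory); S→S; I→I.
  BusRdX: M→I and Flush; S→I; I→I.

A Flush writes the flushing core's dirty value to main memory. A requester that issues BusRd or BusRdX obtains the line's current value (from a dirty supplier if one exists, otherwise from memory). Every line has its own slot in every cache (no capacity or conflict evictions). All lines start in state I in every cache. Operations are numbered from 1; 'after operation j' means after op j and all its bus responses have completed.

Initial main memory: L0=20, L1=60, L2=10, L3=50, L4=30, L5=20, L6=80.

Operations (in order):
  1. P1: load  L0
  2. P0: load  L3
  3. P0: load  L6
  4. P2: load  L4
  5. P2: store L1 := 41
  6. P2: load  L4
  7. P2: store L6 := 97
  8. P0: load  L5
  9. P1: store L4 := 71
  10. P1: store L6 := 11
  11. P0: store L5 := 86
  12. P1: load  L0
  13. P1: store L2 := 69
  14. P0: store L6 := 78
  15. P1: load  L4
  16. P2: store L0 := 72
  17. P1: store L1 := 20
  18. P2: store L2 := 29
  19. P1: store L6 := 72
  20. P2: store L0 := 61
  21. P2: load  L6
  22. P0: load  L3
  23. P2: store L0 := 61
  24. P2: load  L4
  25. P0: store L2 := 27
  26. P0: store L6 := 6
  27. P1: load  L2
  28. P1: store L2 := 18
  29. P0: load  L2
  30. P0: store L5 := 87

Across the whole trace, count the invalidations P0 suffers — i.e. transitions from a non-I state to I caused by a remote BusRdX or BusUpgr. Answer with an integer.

[1] P1: load  L0 | P0:I, P1:S(20), P2:I | bus: BusRd
[2] P0: load  L3 | P0:S(50), P1:I, P2:I | bus: BusRd
[3] P0: load  L6 | P0:S(80), P1:I, P2:I | bus: BusRd
[4] P2: load  L4 | P0:I, P1:I, P2:S(30) | bus: BusRd
[5] P2: store L1 := 41 | P0:I, P1:I, P2:M(41) | bus: BusRdX
[6] P2: load  L4 | P0:I, P1:I, P2:S(30) | bus: none
[7] P2: store L6 := 97 | P0:I, P1:I, P2:M(97) | bus: BusRdX
[8] P0: load  L5 | P0:S(20), P1:I, P2:I | bus: BusRd
[9] P1: store L4 := 71 | P0:I, P1:M(71), P2:I | bus: BusRdX
[10] P1: store L6 := 11 | P0:I, P1:M(11), P2:I | bus: BusRdX,Flush
[11] P0: store L5 := 86 | P0:M(86), P1:I, P2:I | bus: BusRdX
[12] P1: load  L0 | P0:I, P1:S(20), P2:I | bus: none
[13] P1: store L2 := 69 | P0:I, P1:M(69), P2:I | bus: BusRdX
[14] P0: store L6 := 78 | P0:M(78), P1:I, P2:I | bus: BusRdX,Flush
[15] P1: load  L4 | P0:I, P1:M(71), P2:I | bus: none
[16] P2: store L0 := 72 | P0:I, P1:I, P2:M(72) | bus: BusRdX
[17] P1: store L1 := 20 | P0:I, P1:M(20), P2:I | bus: BusRdX,Flush
[18] P2: store L2 := 29 | P0:I, P1:I, P2:M(29) | bus: BusRdX,Flush
[19] P1: store L6 := 72 | P0:I, P1:M(72), P2:I | bus: BusRdX,Flush
[20] P2: store L0 := 61 | P0:I, P1:I, P2:M(61) | bus: none
[21] P2: load  L6 | P0:I, P1:S(72), P2:S(72) | bus: BusRd,Flush
[22] P0: load  L3 | P0:S(50), P1:I, P2:I | bus: none
[23] P2: store L0 := 61 | P0:I, P1:I, P2:M(61) | bus: none
[24] P2: load  L4 | P0:I, P1:S(71), P2:S(71) | bus: BusRd,Flush
[25] P0: store L2 := 27 | P0:M(27), P1:I, P2:I | bus: BusRdX,Flush
[26] P0: store L6 := 6 | P0:M(6), P1:I, P2:I | bus: BusRdX
[27] P1: load  L2 | P0:S(27), P1:S(27), P2:I | bus: BusRd,Flush
[28] P1: store L2 := 18 | P0:I, P1:M(18), P2:I | bus: BusRdX
[29] P0: load  L2 | P0:S(18), P1:S(18), P2:I | bus: BusRd,Flush
[30] P0: store L5 := 87 | P0:M(87), P1:I, P2:I | bus: none

invalidations = 3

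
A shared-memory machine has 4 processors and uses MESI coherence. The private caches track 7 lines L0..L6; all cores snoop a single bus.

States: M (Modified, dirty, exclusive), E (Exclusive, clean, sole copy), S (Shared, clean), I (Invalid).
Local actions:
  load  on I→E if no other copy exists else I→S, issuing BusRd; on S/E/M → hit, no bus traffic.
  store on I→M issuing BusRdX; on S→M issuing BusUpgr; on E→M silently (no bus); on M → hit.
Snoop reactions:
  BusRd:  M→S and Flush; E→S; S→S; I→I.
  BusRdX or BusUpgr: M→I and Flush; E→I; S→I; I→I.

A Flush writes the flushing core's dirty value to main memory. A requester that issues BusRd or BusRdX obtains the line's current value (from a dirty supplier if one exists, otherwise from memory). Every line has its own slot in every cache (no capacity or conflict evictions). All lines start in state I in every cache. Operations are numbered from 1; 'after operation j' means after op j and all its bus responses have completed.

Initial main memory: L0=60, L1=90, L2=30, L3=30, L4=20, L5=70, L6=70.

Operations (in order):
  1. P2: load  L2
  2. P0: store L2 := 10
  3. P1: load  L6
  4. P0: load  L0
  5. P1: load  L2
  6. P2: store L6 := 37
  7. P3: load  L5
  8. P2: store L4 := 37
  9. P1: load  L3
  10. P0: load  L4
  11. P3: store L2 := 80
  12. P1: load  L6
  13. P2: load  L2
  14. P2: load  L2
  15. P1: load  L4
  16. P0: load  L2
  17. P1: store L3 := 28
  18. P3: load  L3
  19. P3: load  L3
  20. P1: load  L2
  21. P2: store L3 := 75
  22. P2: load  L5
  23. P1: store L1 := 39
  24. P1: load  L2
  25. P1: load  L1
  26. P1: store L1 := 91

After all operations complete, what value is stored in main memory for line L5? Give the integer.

memory[L5] = 70

step 1: P2: load  L2  ⟶  IIEI  (L2)  txn=BusRd  M[L2]=30
step 2: P0: store L2 := 10  ⟶  MIII  (L2)  txn=BusRdX  M[L2]=30
step 3: P1: load  L6  ⟶  IEII  (L6)  txn=BusRd  M[L6]=70
step 4: P0: load  L0  ⟶  EIII  (L0)  txn=BusRd  M[L0]=60
step 5: P1: load  L2  ⟶  SSII  (L2)  txn=BusRd+Flush  M[L2]=10
step 6: P2: store L6 := 37  ⟶  IIMI  (L6)  txn=BusRdX  M[L6]=70
step 7: P3: load  L5  ⟶  IIIE  (L5)  txn=BusRd  M[L5]=70
step 8: P2: store L4 := 37  ⟶  IIMI  (L4)  txn=BusRdX  M[L4]=20
step 9: P1: load  L3  ⟶  IEII  (L3)  txn=BusRd  M[L3]=30
step 10: P0: load  L4  ⟶  SISI  (L4)  txn=BusRd+Flush  M[L4]=37
step 11: P3: store L2 := 80  ⟶  IIIM  (L2)  txn=BusRdX  M[L2]=10
step 12: P1: load  L6  ⟶  ISSI  (L6)  txn=BusRd+Flush  M[L6]=37
step 13: P2: load  L2  ⟶  IISS  (L2)  txn=BusRd+Flush  M[L2]=80
step 14: P2: load  L2  ⟶  IISS  (L2)  txn=∅  M[L2]=80
step 15: P1: load  L4  ⟶  SSSI  (L4)  txn=BusRd  M[L4]=37
step 16: P0: load  L2  ⟶  SISS  (L2)  txn=BusRd  M[L2]=80
step 17: P1: store L3 := 28  ⟶  IMII  (L3)  txn=∅  M[L3]=30
step 18: P3: load  L3  ⟶  ISIS  (L3)  txn=BusRd+Flush  M[L3]=28
step 19: P3: load  L3  ⟶  ISIS  (L3)  txn=∅  M[L3]=28
step 20: P1: load  L2  ⟶  SSSS  (L2)  txn=BusRd  M[L2]=80
step 21: P2: store L3 := 75  ⟶  IIMI  (L3)  txn=BusRdX  M[L3]=28
step 22: P2: load  L5  ⟶  IISS  (L5)  txn=BusRd  M[L5]=70
step 23: P1: store L1 := 39  ⟶  IMII  (L1)  txn=BusRdX  M[L1]=90
step 24: P1: load  L2  ⟶  SSSS  (L2)  txn=∅  M[L2]=80
step 25: P1: load  L1  ⟶  IMII  (L1)  txn=∅  M[L1]=90
step 26: P1: store L1 := 91  ⟶  IMII  (L1)  txn=∅  M[L1]=90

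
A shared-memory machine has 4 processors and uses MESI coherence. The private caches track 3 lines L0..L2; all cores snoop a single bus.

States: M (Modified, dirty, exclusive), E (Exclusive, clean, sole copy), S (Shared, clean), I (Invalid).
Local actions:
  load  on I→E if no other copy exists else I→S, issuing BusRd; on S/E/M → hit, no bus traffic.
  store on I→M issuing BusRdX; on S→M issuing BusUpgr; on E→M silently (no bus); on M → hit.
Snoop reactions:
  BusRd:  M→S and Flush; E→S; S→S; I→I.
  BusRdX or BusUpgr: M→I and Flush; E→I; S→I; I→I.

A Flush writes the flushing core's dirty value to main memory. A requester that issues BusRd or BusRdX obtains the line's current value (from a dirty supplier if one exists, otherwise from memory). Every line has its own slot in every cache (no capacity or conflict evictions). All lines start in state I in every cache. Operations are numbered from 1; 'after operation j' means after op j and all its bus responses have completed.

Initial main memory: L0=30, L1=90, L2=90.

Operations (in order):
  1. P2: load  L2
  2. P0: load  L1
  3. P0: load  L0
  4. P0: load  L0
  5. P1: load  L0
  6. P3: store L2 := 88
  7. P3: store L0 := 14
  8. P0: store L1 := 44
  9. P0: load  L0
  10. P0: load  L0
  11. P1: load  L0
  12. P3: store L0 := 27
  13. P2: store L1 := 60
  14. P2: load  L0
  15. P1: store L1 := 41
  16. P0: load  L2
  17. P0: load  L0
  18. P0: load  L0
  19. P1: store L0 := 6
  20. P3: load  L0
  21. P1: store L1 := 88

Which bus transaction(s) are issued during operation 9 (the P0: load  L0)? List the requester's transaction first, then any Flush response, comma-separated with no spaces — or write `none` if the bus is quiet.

bus = BusRd,Flush

  op1 P2: load  L2 → I/I/E/I on L2; bus BusRd; mem=90
  op2 P0: load  L1 → E/I/I/I on L1; bus BusRd; mem=90
  op3 P0: load  L0 → E/I/I/I on L0; bus BusRd; mem=30
  op4 P0: load  L0 → E/I/I/I on L0; bus (none); mem=30
  op5 P1: load  L0 → S/S/I/I on L0; bus BusRd; mem=30
  op6 P3: store L2 := 88 → I/I/I/M on L2; bus BusRdX; mem=90
  op7 P3: store L0 := 14 → I/I/I/M on L0; bus BusRdX; mem=30
  op8 P0: store L1 := 44 → M/I/I/I on L1; bus (none); mem=90
  op9 P0: load  L0 → S/I/I/S on L0; bus BusRd Flush; mem=14
  op10 P0: load  L0 → S/I/I/S on L0; bus (none); mem=14
  op11 P1: load  L0 → S/S/I/S on L0; bus BusRd; mem=14
  op12 P3: store L0 := 27 → I/I/I/M on L0; bus BusUpgr; mem=14
  op13 P2: store L1 := 60 → I/I/M/I on L1; bus BusRdX Flush; mem=44
  op14 P2: load  L0 → I/I/S/S on L0; bus BusRd Flush; mem=27
  op15 P1: store L1 := 41 → I/M/I/I on L1; bus BusRdX Flush; mem=60
  op16 P0: load  L2 → S/I/I/S on L2; bus BusRd Flush; mem=88
  op17 P0: load  L0 → S/I/S/S on L0; bus BusRd; mem=27
  op18 P0: load  L0 → S/I/S/S on L0; bus (none); mem=27
  op19 P1: store L0 := 6 → I/M/I/I on L0; bus BusRdX; mem=27
  op20 P3: load  L0 → I/S/I/S on L0; bus BusRd Flush; mem=6
  op21 P1: store L1 := 88 → I/M/I/I on L1; bus (none); mem=60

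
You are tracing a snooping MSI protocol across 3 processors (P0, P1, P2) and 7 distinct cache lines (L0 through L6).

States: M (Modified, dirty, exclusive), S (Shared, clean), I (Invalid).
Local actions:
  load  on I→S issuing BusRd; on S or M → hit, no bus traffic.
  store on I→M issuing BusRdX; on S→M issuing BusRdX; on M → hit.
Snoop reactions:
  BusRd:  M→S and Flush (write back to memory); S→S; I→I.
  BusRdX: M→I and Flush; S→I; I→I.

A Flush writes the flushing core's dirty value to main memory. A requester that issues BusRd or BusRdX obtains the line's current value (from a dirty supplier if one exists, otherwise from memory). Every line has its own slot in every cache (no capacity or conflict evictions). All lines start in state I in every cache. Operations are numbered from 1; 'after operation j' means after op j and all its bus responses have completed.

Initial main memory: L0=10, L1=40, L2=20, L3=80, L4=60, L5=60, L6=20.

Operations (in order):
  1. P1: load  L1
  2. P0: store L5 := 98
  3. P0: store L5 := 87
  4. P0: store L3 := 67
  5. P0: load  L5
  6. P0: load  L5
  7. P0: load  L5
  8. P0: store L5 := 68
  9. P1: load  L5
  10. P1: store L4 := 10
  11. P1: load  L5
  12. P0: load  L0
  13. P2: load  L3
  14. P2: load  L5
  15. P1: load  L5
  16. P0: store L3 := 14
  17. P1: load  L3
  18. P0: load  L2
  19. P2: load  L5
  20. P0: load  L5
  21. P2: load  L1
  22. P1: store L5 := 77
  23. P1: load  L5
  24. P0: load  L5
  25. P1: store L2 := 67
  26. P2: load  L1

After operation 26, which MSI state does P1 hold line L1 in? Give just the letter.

step 1: P1: load  L1  ⟶  ISI  (L1)  txn=BusRd  M[L1]=40
step 2: P0: store L5 := 98  ⟶  MII  (L5)  txn=BusRdX  M[L5]=60
step 3: P0: store L5 := 87  ⟶  MII  (L5)  txn=∅  M[L5]=60
step 4: P0: store L3 := 67  ⟶  MII  (L3)  txn=BusRdX  M[L3]=80
step 5: P0: load  L5  ⟶  MII  (L5)  txn=∅  M[L5]=60
step 6: P0: load  L5  ⟶  MII  (L5)  txn=∅  M[L5]=60
step 7: P0: load  L5  ⟶  MII  (L5)  txn=∅  M[L5]=60
step 8: P0: store L5 := 68  ⟶  MII  (L5)  txn=∅  M[L5]=60
step 9: P1: load  L5  ⟶  SSI  (L5)  txn=BusRd+Flush  M[L5]=68
step 10: P1: store L4 := 10  ⟶  IMI  (L4)  txn=BusRdX  M[L4]=60
step 11: P1: load  L5  ⟶  SSI  (L5)  txn=∅  M[L5]=68
step 12: P0: load  L0  ⟶  SII  (L0)  txn=BusRd  M[L0]=10
step 13: P2: load  L3  ⟶  SIS  (L3)  txn=BusRd+Flush  M[L3]=67
step 14: P2: load  L5  ⟶  SSS  (L5)  txn=BusRd  M[L5]=68
step 15: P1: load  L5  ⟶  SSS  (L5)  txn=∅  M[L5]=68
step 16: P0: store L3 := 14  ⟶  MII  (L3)  txn=BusRdX  M[L3]=67
step 17: P1: load  L3  ⟶  SSI  (L3)  txn=BusRd+Flush  M[L3]=14
step 18: P0: load  L2  ⟶  SII  (L2)  txn=BusRd  M[L2]=20
step 19: P2: load  L5  ⟶  SSS  (L5)  txn=∅  M[L5]=68
step 20: P0: load  L5  ⟶  SSS  (L5)  txn=∅  M[L5]=68
step 21: P2: load  L1  ⟶  ISS  (L1)  txn=BusRd  M[L1]=40
step 22: P1: store L5 := 77  ⟶  IMI  (L5)  txn=BusRdX  M[L5]=68
step 23: P1: load  L5  ⟶  IMI  (L5)  txn=∅  M[L5]=68
step 24: P0: load  L5  ⟶  SSI  (L5)  txn=BusRd+Flush  M[L5]=77
step 25: P1: store L2 := 67  ⟶  IMI  (L2)  txn=BusRdX  M[L2]=20
step 26: P2: load  L1  ⟶  ISS  (L1)  txn=∅  M[L1]=40

state = S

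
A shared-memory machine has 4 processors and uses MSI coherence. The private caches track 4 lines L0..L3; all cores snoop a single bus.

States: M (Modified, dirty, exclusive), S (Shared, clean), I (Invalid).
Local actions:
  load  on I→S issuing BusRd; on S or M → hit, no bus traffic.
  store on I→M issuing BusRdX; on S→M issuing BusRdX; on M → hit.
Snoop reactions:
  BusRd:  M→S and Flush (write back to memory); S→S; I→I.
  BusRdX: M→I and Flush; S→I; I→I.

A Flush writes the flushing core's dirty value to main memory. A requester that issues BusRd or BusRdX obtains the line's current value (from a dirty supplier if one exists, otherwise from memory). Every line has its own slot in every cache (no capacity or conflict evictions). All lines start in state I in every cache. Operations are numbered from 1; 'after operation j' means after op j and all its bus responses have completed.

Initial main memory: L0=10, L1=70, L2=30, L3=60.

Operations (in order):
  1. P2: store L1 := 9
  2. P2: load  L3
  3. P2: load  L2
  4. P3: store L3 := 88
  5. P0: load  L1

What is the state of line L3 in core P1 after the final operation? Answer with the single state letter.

state = I

step 1: P2: store L1 := 9  ⟶  IIMI  (L1)  txn=BusRdX  M[L1]=70
step 2: P2: load  L3  ⟶  IISI  (L3)  txn=BusRd  M[L3]=60
step 3: P2: load  L2  ⟶  IISI  (L2)  txn=BusRd  M[L2]=30
step 4: P3: store L3 := 88  ⟶  IIIM  (L3)  txn=BusRdX  M[L3]=60
step 5: P0: load  L1  ⟶  SISI  (L1)  txn=BusRd+Flush  M[L1]=9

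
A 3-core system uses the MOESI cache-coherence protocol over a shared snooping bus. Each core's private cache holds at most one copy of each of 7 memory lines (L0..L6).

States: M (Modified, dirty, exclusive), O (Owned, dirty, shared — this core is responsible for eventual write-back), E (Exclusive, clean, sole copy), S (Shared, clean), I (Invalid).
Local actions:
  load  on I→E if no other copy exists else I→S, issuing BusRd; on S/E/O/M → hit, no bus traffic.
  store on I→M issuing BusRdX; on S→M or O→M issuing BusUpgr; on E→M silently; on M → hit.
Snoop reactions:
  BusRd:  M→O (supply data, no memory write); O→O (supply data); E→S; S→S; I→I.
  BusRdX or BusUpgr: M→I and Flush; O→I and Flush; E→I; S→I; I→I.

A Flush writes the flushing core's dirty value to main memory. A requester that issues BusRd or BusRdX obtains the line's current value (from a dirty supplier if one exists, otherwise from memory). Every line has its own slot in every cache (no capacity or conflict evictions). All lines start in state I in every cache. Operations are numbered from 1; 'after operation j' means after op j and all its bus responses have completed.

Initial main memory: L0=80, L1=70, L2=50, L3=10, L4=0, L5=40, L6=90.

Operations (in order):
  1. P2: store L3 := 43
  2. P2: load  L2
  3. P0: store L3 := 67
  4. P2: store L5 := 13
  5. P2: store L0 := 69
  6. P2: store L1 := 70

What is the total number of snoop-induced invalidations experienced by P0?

[1] P2: store L3 := 43 | P0:I, P1:I, P2:M(43) | bus: BusRdX
[2] P2: load  L2 | P0:I, P1:I, P2:E(50) | bus: BusRd
[3] P0: store L3 := 67 | P0:M(67), P1:I, P2:I | bus: BusRdX,Flush
[4] P2: store L5 := 13 | P0:I, P1:I, P2:M(13) | bus: BusRdX
[5] P2: store L0 := 69 | P0:I, P1:I, P2:M(69) | bus: BusRdX
[6] P2: store L1 := 70 | P0:I, P1:I, P2:M(70) | bus: BusRdX

invalidations = 0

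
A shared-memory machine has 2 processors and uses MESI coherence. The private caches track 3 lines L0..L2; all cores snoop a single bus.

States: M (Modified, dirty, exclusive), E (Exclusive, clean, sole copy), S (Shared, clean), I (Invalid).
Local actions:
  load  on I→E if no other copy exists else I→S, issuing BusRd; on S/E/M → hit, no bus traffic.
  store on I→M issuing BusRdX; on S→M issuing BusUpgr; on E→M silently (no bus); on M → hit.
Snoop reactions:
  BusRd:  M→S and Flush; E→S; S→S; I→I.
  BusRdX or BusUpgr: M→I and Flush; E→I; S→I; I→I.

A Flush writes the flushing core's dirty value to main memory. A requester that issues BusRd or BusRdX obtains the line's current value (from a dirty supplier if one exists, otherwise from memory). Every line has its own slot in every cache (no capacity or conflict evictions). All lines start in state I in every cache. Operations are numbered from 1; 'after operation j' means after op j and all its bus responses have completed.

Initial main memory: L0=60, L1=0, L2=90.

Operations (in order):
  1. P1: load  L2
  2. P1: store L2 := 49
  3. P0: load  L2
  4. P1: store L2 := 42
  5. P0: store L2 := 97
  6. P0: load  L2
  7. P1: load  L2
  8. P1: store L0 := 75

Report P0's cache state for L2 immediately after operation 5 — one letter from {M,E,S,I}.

step 1: P1: load  L2  ⟶  IE  (L2)  txn=BusRd  M[L2]=90
step 2: P1: store L2 := 49  ⟶  IM  (L2)  txn=∅  M[L2]=90
step 3: P0: load  L2  ⟶  SS  (L2)  txn=BusRd+Flush  M[L2]=49
step 4: P1: store L2 := 42  ⟶  IM  (L2)  txn=BusUpgr  M[L2]=49
step 5: P0: store L2 := 97  ⟶  MI  (L2)  txn=BusRdX+Flush  M[L2]=42
step 6: P0: load  L2  ⟶  MI  (L2)  txn=∅  M[L2]=42
step 7: P1: load  L2  ⟶  SS  (L2)  txn=BusRd+Flush  M[L2]=97
step 8: P1: store L0 := 75  ⟶  IM  (L0)  txn=BusRdX  M[L0]=60

state = M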